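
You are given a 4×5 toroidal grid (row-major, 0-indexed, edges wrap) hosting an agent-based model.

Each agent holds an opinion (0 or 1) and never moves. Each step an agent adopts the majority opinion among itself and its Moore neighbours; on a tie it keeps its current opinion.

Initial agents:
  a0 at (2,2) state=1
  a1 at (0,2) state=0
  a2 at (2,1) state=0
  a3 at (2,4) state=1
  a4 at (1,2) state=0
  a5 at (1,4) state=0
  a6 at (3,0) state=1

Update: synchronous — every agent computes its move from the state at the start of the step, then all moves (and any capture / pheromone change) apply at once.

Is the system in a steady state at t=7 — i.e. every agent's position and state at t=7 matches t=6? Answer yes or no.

yes

t=1: a0@(2,2):0 a1@(0,2):0 a2@(2,1):0 a3@(2,4):1 a4@(1,2):0 a5@(1,4):0 a6@(3,0):1
t=2: (unchanged — steady state)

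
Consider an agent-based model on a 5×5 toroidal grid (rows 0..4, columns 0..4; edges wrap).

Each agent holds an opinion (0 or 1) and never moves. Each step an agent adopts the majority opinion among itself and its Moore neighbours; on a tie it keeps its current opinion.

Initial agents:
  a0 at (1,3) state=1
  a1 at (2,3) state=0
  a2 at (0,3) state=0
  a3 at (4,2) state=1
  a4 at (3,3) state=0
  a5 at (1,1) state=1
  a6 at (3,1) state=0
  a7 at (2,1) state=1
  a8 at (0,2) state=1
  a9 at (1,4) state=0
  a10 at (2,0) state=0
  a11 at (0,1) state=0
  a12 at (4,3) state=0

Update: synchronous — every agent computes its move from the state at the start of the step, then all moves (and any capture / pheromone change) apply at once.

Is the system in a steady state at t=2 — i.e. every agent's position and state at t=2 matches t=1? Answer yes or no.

no

t=1: a0@(1,3):0 a1@(2,3):0 a2@(0,3):0 a3@(4,2):0 a4@(3,3):0 a5@(1,1):1 a6@(3,1):0 a7@(2,1):1 a8@(0,2):1 a9@(1,4):0 a10@(2,0):0 a11@(0,1):1 a12@(4,3):0
t=2: a0@(1,3):0 a1@(2,3):0 a2@(0,3):0 a3@(4,2):0 a4@(3,3):0 a5@(1,1):1 a6@(3,1):0 a7@(2,1):1 a8@(0,2):0 a9@(1,4):0 a10@(2,0):0 a11@(0,1):1 a12@(4,3):0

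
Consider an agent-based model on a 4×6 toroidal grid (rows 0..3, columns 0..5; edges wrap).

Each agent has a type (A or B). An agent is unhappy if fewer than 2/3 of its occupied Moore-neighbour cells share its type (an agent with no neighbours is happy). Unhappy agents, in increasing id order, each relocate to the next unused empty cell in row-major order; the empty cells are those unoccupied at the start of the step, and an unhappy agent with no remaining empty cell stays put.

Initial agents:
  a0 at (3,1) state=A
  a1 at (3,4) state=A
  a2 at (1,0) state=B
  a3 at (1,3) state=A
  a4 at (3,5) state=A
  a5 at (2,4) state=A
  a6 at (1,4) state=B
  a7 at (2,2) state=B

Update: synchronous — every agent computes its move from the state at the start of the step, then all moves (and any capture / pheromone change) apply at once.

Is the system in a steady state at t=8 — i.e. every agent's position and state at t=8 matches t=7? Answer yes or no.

yes

t=1: a0@(0,0):A a1@(3,4):A a2@(1,0):B a3@(0,1):A a4@(3,5):A a5@(2,4):A a6@(0,2):B a7@(0,3):B
t=2: a0@(0,0):A a1@(3,4):A a2@(0,4):B a3@(0,5):A a4@(3,5):A a5@(2,4):A a6@(1,1):B a7@(1,2):B
t=3: a0@(0,0):A a1@(3,4):A a2@(0,1):B a3@(0,5):A a4@(3,5):A a5@(2,4):A a6@(0,2):B a7@(1,2):B
t=4: (unchanged — steady state)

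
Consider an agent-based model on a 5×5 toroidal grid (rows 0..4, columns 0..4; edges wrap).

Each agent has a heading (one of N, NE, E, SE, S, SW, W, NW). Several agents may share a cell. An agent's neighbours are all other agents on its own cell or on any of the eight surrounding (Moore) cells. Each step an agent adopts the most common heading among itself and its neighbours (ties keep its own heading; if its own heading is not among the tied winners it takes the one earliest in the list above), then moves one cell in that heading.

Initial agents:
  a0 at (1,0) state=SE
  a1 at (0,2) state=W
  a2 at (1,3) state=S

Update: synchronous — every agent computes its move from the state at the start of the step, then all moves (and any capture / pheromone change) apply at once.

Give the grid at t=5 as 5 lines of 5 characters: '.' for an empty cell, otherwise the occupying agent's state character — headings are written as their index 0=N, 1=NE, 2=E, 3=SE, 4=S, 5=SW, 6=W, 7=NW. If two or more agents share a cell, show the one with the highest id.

..6..
3..4.
.....
.....
.....

t=1: a0@(2,1):SE a1@(0,1):W a2@(2,3):S
t=2: a0@(3,2):SE a1@(0,0):W a2@(3,3):S
t=3: a0@(4,3):SE a1@(0,4):W a2@(4,3):S
t=4: a0@(0,4):SE a1@(0,3):W a2@(0,3):S
t=5: a0@(1,0):SE a1@(0,2):W a2@(1,3):S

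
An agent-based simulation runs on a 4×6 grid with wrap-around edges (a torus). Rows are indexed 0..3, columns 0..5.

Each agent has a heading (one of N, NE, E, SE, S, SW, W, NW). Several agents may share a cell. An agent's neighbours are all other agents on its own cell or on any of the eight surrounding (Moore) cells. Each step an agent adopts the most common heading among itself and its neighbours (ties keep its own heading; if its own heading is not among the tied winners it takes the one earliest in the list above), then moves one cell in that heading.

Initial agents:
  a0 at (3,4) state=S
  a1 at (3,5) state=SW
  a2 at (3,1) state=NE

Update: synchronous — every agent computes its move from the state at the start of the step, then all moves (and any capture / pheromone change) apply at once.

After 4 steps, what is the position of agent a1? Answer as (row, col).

(3, 1)

t=1: a0@(0,4):S a1@(0,4):SW a2@(2,2):NE
t=2: a0@(1,4):S a1@(1,3):SW a2@(1,3):NE
t=3: a0@(2,4):S a1@(2,2):SW a2@(0,4):NE
t=4: a0@(3,4):S a1@(3,1):SW a2@(3,5):NE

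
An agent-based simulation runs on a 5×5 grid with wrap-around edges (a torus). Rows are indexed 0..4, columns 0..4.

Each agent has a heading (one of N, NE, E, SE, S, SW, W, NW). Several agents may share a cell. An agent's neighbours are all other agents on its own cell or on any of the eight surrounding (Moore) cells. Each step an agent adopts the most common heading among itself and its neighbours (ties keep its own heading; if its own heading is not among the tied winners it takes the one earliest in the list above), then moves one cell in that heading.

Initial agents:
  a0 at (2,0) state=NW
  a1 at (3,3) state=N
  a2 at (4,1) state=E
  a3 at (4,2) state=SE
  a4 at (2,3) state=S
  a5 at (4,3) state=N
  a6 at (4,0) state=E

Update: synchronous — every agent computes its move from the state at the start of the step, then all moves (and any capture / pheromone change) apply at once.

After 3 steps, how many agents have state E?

3

t=1: a0@(1,4):NW a1@(2,3):N a2@(4,2):E a3@(3,2):N a4@(3,3):S a5@(3,3):N a6@(4,1):E
t=2: a0@(0,3):NW a1@(1,3):N a2@(4,3):E a3@(2,2):N a4@(2,3):N a5@(2,3):N a6@(4,2):E
t=3: a0@(0,4):E a1@(0,3):N a2@(4,4):E a3@(1,2):N a4@(1,3):N a5@(1,3):N a6@(4,3):E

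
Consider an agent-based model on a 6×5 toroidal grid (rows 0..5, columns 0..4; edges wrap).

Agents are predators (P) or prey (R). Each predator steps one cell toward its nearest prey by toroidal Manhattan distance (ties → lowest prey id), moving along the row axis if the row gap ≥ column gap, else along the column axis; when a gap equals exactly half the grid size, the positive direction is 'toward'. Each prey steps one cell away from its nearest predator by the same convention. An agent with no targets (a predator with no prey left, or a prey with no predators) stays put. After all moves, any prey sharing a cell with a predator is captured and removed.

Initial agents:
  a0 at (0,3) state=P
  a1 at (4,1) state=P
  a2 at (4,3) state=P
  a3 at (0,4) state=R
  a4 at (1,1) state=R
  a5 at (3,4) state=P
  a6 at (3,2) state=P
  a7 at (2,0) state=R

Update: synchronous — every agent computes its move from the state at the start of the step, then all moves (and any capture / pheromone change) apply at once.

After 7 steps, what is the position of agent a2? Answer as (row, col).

(0, 4)

t=1: a0@(0,4):P a1@(5,1):P a2@(5,3):P a3@(0,0):R a4@(1,0):R a5@(2,4):P a6@(2,2):P a7@(1,0):R
t=2: a0@(0,0):P a1@(0,1):P a2@(5,4):P a4@(2,0):R a5@(1,4):P a6@(2,1):P a7@(2,0):R
t=3: a0@(1,0):P a1@(1,1):P a2@(0,4):P a5@(2,4):P a6@(2,0):P
t=4: (unchanged — steady state)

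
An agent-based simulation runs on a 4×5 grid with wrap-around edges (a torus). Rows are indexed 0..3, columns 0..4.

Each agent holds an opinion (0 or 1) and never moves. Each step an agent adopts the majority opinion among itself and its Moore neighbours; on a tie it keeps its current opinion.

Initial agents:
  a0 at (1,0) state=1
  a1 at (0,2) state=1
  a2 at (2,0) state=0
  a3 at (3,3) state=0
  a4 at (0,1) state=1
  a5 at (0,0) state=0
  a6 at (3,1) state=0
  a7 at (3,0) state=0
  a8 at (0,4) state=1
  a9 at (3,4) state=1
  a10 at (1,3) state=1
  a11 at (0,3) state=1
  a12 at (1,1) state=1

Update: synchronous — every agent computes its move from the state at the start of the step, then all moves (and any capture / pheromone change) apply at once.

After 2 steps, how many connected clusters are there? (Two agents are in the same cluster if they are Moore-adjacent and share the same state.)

2

t=1: a0@(1,0):1 a1@(0,2):1 a2@(2,0):0 a3@(3,3):1 a4@(0,1):1 a5@(0,0):1 a6@(3,1):0 a7@(3,0):0 a8@(0,4):1 a9@(3,4):0 a10@(1,3):1 a11@(0,3):1 a12@(1,1):1
t=2: a0@(1,0):1 a1@(0,2):1 a2@(2,0):0 a3@(3,3):1 a4@(0,1):1 a5@(0,0):1 a6@(3,1):0 a7@(3,0):0 a8@(0,4):1 a9@(3,4):1 a10@(1,3):1 a11@(0,3):1 a12@(1,1):1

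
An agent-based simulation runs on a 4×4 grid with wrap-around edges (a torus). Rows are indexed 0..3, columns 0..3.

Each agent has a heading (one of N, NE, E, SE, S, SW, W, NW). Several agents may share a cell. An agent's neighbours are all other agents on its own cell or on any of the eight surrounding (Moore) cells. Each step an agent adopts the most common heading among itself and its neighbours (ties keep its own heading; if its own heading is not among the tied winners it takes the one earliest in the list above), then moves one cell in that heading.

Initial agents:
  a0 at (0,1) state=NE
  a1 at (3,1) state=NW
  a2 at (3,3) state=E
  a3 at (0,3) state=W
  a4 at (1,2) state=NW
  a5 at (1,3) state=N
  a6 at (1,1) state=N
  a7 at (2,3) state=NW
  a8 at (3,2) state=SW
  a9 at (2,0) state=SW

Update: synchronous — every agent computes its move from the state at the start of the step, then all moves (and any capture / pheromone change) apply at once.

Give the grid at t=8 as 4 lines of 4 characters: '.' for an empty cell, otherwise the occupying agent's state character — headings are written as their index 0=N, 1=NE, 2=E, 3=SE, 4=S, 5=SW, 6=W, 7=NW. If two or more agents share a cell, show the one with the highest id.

t=1: a0@(3,0):NW a1@(0,0):SW a2@(0,2):SW a3@(0,2):W a4@(0,1):NW a5@(0,2):NW a6@(0,1):N a7@(1,2):NW a8@(2,1):NW a9@(1,0):N
t=2: a0@(2,3):NW a1@(3,0):N a2@(3,1):NW a3@(3,1):NW a4@(3,0):NW a5@(3,1):NW a6@(3,0):NW a7@(0,1):NW a8@(1,0):NW a9@(0,0):N
t=3: a0@(1,2):NW a1@(2,3):NW a2@(2,0):NW a3@(2,0):NW a4@(2,3):NW a5@(2,0):NW a6@(2,3):NW a7@(3,0):NW a8@(0,3):NW a9@(3,3):NW
t=4: a0@(0,1):NW a1@(1,2):NW a2@(1,3):NW a3@(1,3):NW a4@(1,2):NW a5@(1,3):NW a6@(1,2):NW a7@(2,3):NW a8@(3,2):NW a9@(2,2):NW
t=5: a0@(3,0):NW a1@(0,1):NW a2@(0,2):NW a3@(0,2):NW a4@(0,1):NW a5@(0,2):NW a6@(0,1):NW a7@(1,2):NW a8@(2,1):NW a9@(1,1):NW
t=6: a0@(2,3):NW a1@(3,0):NW a2@(3,1):NW a3@(3,1):NW a4@(3,0):NW a5@(3,1):NW a6@(3,0):NW a7@(0,1):NW a8@(1,0):NW a9@(0,0):NW
t=7: a0@(1,2):NW a1@(2,3):NW a2@(2,0):NW a3@(2,0):NW a4@(2,3):NW a5@(2,0):NW a6@(2,3):NW a7@(3,0):NW a8@(0,3):NW a9@(3,3):NW
t=8: a0@(0,1):NW a1@(1,2):NW a2@(1,3):NW a3@(1,3):NW a4@(1,2):NW a5@(1,3):NW a6@(1,2):NW a7@(2,3):NW a8@(3,2):NW a9@(2,2):NW

.7..
..77
..77
..7.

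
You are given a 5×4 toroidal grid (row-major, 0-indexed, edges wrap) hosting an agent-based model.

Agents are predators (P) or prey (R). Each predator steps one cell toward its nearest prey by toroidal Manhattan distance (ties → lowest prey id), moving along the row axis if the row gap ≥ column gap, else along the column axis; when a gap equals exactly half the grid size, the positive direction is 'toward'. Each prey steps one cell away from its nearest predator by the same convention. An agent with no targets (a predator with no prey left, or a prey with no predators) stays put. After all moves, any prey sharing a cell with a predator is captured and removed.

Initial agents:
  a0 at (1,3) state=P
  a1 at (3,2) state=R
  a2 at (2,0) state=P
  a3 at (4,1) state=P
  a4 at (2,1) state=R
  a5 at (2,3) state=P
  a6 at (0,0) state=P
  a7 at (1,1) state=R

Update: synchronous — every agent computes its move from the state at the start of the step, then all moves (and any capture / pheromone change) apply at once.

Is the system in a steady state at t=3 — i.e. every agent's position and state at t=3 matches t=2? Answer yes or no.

yes

t=1: a0@(1,0):P a1@(2,2):R a2@(2,1):P a3@(3,1):P a4@(2,2):R a5@(3,3):P a6@(1,0):P
t=2: a0@(1,1):P a2@(2,2):P a3@(2,1):P a5@(2,3):P a6@(1,1):P
t=3: (unchanged — steady state)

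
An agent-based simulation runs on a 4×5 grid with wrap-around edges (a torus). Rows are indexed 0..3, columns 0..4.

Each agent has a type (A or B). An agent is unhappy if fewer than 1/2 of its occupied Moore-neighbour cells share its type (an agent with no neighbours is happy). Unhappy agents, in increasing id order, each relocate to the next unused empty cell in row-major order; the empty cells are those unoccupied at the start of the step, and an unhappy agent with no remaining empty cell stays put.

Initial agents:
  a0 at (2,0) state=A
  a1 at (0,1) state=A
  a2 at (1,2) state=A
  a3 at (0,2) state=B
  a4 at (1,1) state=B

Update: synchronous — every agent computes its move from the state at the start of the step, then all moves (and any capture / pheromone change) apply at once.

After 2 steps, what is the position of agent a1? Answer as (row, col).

t=1: a0@(0,0):A a1@(0,3):A a2@(0,4):A a3@(1,0):B a4@(1,3):B
t=2: a0@(0,0):A a1@(0,3):A a2@(0,4):A a3@(0,1):B a4@(0,2):B

(0, 3)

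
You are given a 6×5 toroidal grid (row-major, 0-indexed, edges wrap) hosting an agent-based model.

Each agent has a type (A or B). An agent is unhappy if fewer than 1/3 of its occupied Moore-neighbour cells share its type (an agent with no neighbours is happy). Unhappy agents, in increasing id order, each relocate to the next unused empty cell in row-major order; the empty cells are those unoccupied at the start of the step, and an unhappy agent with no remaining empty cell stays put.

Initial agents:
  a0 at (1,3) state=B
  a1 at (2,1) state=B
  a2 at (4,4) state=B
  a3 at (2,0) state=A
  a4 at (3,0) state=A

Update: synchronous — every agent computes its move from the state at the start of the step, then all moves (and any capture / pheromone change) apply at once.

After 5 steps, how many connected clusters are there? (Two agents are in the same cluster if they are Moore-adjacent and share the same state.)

t=1: a0@(1,3):B a1@(0,0):B a2@(0,1):B a3@(2,0):A a4@(3,0):A
t=2: (unchanged — steady state)

3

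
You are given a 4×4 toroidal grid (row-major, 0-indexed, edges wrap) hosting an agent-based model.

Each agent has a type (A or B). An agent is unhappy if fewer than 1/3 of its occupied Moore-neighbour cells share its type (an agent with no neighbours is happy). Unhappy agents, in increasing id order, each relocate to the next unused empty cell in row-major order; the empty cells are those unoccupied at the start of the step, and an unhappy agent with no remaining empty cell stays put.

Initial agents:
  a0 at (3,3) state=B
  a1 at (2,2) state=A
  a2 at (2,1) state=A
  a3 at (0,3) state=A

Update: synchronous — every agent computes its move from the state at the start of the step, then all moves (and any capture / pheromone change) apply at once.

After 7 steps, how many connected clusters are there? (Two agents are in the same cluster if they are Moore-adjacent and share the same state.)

t=1: a0@(0,0):B a1@(2,2):A a2@(2,1):A a3@(0,1):A
t=2: a0@(0,2):B a1@(2,2):A a2@(2,1):A a3@(0,3):A
t=3: a0@(0,0):B a1@(2,2):A a2@(2,1):A a3@(0,1):A
t=4: a0@(0,2):B a1@(2,2):A a2@(2,1):A a3@(0,3):A
t=5: a0@(0,0):B a1@(2,2):A a2@(2,1):A a3@(0,1):A
t=6: a0@(0,2):B a1@(2,2):A a2@(2,1):A a3@(0,3):A
t=7: a0@(0,0):B a1@(2,2):A a2@(2,1):A a3@(0,1):A

3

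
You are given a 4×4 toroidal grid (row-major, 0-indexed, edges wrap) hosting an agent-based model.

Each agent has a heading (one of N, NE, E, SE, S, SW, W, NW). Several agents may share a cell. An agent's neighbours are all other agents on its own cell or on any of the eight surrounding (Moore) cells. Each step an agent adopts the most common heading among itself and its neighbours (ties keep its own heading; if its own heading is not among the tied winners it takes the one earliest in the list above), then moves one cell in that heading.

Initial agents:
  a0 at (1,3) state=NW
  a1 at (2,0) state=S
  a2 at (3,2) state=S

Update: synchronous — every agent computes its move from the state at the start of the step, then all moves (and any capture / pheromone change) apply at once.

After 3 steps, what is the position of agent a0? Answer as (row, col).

t=1: a0@(0,2):NW a1@(3,0):S a2@(0,2):S
t=2: a0@(3,1):NW a1@(0,0):S a2@(1,2):S
t=3: a0@(2,0):NW a1@(1,0):S a2@(2,2):S

(2, 0)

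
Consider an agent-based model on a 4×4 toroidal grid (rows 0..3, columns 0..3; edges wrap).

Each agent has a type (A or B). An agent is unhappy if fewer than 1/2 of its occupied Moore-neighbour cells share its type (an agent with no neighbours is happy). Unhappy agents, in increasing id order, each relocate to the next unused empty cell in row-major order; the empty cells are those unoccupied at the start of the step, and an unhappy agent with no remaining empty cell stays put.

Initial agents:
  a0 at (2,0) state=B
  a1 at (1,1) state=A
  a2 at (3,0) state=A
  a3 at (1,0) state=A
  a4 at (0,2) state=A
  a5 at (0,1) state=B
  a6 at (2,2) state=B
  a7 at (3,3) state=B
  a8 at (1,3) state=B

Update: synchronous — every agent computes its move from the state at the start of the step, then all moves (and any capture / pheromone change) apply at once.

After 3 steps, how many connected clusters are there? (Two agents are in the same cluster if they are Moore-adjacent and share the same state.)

t=1: a0@(0,0):B a1@(0,3):A a2@(1,2):A a3@(2,1):A a4@(2,3):A a5@(3,1):B a6@(2,2):B a7@(3,3):B a8@(1,3):B
t=2: a0@(0,0):B a1@(0,1):A a2@(1,2):A a3@(0,2):A a4@(1,0):A a5@(3,1):B a6@(2,2):B a7@(3,3):B a8@(1,1):B
t=3: a0@(0,0):B a1@(0,1):A a2@(1,2):A a3@(0,3):A a4@(1,3):A a5@(3,1):B a6@(2,2):B a7@(3,3):B a8@(2,0):B

2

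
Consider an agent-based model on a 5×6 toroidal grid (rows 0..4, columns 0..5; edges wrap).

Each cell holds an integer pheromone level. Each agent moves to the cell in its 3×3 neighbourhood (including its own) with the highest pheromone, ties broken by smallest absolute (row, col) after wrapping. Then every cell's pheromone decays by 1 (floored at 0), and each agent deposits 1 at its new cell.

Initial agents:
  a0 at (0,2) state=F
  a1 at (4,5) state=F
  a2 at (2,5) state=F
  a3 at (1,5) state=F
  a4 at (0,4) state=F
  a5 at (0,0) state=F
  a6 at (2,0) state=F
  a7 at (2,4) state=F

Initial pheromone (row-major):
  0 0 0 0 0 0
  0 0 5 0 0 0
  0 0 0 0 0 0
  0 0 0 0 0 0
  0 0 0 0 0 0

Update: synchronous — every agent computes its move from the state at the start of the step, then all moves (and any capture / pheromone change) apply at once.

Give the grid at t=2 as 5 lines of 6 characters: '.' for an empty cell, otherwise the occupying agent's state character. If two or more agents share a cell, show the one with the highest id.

F.....
..F...
......
......
......

t=1: a0@(1,2) a1@(0,0) a2@(1,0) a3@(0,0) a4@(0,3) a5@(0,0) a6@(1,0) a7@(1,3) | pheromone: 3 0 0 1 0 0 / 2 0 5 1 0 0 / 0 0 0 0 0 0 / 0 0 0 0 0 0 / 0 0 0 0 0 0
t=2: a0@(1,2) a1@(0,0) a2@(0,0) a3@(0,0) a4@(1,2) a5@(0,0) a6@(0,0) a7@(1,2) | pheromone: 7 0 0 0 0 0 / 1 0 7 0 0 0 / 0 0 0 0 0 0 / 0 0 0 0 0 0 / 0 0 0 0 0 0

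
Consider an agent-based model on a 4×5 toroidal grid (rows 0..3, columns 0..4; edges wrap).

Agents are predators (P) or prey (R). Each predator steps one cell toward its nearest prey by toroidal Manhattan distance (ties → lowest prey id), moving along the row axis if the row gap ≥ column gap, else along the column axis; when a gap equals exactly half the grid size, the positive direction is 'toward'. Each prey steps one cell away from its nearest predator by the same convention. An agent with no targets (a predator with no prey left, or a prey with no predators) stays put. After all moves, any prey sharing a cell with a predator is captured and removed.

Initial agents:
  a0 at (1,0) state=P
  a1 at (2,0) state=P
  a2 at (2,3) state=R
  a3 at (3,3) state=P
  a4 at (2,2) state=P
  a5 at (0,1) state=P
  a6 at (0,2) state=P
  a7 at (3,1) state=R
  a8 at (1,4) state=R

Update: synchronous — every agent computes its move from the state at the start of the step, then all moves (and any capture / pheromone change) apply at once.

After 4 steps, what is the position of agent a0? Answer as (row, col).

t=1: a0@(1,4):P a1@(2,4):P a2@(1,3):R a3@(2,3):P a4@(2,3):P a5@(3,1):P a6@(3,2):P a7@(2,1):R a8@(1,3):R
t=2: a0@(1,3):P a1@(1,4):P a2@(1,2):R a3@(1,3):P a4@(1,3):P a5@(2,1):P a6@(2,2):P a7@(1,1):R a8@(1,2):R
t=3: a0@(1,2):P a1@(1,3):P a3@(1,2):P a4@(1,2):P a5@(1,1):P a6@(1,2):P a7@(0,1):R
t=4: a0@(0,2):P a1@(1,2):P a3@(0,2):P a4@(0,2):P a5@(0,1):P a6@(0,2):P a7@(3,1):R

(0, 2)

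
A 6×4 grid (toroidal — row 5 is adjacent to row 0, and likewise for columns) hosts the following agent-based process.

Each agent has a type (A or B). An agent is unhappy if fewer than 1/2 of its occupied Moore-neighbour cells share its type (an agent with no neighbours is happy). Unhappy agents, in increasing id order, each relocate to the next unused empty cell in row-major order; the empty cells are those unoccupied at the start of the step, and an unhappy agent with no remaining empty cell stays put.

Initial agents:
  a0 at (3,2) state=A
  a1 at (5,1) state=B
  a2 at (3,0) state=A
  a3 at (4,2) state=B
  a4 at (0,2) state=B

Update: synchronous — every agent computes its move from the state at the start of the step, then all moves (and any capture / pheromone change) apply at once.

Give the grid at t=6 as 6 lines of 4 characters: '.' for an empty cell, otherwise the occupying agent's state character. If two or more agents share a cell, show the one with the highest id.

.AB.
....
....
A...
..B.
.B..

t=1: a0@(0,0):A a1@(5,1):B a2@(3,0):A a3@(4,2):B a4@(0,2):B
t=2: a0@(0,1):A a1@(5,1):B a2@(3,0):A a3@(4,2):B a4@(0,2):B
t=3: a0@(0,0):A a1@(5,1):B a2@(3,0):A a3@(4,2):B a4@(0,2):B
t=4: a0@(0,1):A a1@(5,1):B a2@(3,0):A a3@(4,2):B a4@(0,2):B
t=5: a0@(0,0):A a1@(5,1):B a2@(3,0):A a3@(4,2):B a4@(0,2):B
t=6: a0@(0,1):A a1@(5,1):B a2@(3,0):A a3@(4,2):B a4@(0,2):B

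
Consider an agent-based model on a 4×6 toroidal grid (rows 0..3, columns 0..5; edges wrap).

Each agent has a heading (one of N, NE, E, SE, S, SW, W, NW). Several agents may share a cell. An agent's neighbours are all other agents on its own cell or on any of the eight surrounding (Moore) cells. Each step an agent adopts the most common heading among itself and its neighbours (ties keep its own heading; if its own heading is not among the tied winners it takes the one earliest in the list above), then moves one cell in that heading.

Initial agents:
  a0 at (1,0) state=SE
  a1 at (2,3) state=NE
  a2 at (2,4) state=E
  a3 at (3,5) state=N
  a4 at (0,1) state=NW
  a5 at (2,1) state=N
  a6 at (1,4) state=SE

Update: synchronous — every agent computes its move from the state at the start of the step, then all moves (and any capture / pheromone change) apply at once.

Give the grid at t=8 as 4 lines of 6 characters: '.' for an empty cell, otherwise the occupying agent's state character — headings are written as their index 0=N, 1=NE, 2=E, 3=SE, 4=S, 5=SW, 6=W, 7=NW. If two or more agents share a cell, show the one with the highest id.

t=1: a0@(2,1):SE a1@(1,4):NE a2@(2,5):E a3@(2,5):N a4@(3,0):NW a5@(1,1):N a6@(2,5):SE
t=2: a0@(3,2):SE a1@(0,5):NE a2@(2,0):E a3@(1,5):N a4@(0,1):SE a5@(0,1):N a6@(3,0):SE
t=3: a0@(0,3):SE a1@(3,0):NE a2@(2,1):E a3@(0,5):N a4@(1,2):SE a5@(1,2):SE a6@(0,1):SE
t=4: a0@(1,4):SE a1@(2,1):NE a2@(3,2):SE a3@(3,5):N a4@(2,3):SE a5@(2,3):SE a6@(1,2):SE
t=5: a0@(2,5):SE a1@(3,2):SE a2@(0,3):SE a3@(2,5):N a4@(3,4):SE a5@(3,4):SE a6@(2,3):SE
t=6: a0@(3,0):SE a1@(0,3):SE a2@(1,4):SE a3@(3,0):SE a4@(0,5):SE a5@(0,5):SE a6@(3,4):SE
t=7: a0@(0,1):SE a1@(1,4):SE a2@(2,5):SE a3@(0,1):SE a4@(1,0):SE a5@(1,0):SE a6@(0,5):SE
t=8: a0@(1,2):SE a1@(2,5):SE a2@(3,0):SE a3@(1,2):SE a4@(2,1):SE a5@(2,1):SE a6@(1,0):SE

......
3.3...
.3...3
3.....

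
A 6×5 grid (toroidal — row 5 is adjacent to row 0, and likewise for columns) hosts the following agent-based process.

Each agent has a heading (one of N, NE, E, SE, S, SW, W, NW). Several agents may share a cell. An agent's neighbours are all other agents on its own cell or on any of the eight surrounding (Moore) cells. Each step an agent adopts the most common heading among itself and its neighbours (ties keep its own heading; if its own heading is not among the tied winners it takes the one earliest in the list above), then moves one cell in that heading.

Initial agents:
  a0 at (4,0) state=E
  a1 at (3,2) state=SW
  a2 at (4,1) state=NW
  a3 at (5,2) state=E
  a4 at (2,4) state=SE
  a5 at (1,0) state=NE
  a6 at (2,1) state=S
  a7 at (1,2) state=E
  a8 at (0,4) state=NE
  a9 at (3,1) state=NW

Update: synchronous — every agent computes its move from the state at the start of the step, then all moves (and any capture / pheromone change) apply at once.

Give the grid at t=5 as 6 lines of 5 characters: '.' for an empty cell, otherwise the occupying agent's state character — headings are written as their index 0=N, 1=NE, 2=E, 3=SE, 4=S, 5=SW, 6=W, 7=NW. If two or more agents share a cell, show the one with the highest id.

t=1: a0@(3,4):NW a1@(2,1):NW a2@(3,0):NW a3@(5,3):E a4@(3,0):SE a5@(0,1):NE a6@(3,1):S a7@(1,3):E a8@(5,0):NE a9@(2,0):NW
t=2: a0@(2,3):NW a1@(1,0):NW a2@(2,4):NW a3@(5,4):E a4@(2,4):NW a5@(5,2):NE a6@(2,0):NW a7@(1,4):E a8@(4,1):NE a9@(1,4):NW
t=3: a0@(1,2):NW a1@(0,4):NW a2@(1,3):NW a3@(5,0):E a4@(1,3):NW a5@(4,3):NE a6@(1,4):NW a7@(0,3):NW a8@(3,2):NE a9@(0,3):NW
t=4: a0@(0,1):NW a1@(5,3):NW a2@(0,2):NW a3@(5,1):E a4@(0,2):NW a5@(3,4):NE a6@(0,3):NW a7@(5,2):NW a8@(2,3):NE a9@(5,2):NW
t=5: a0@(5,0):NW a1@(4,2):NW a2@(5,1):NW a3@(4,0):NW a4@(5,1):NW a5@(2,0):NE a6@(5,2):NW a7@(4,1):NW a8@(1,4):NE a9@(4,1):NW

.....
....1
1....
.....
777..
777..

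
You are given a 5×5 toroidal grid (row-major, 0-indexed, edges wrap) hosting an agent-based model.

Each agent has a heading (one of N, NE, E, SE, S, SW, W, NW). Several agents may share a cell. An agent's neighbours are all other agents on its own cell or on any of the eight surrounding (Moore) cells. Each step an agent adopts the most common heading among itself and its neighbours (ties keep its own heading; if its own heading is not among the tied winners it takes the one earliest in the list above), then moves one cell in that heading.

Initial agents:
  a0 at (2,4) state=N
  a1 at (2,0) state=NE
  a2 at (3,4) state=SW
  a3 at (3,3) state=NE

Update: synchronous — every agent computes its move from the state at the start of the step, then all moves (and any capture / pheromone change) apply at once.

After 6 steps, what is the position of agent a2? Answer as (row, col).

(2, 0)

t=1: a0@(1,0):NE a1@(1,1):NE a2@(2,0):NE a3@(2,4):NE
t=2: a0@(0,1):NE a1@(0,2):NE a2@(1,1):NE a3@(1,0):NE
t=3: a0@(4,2):NE a1@(4,3):NE a2@(0,2):NE a3@(0,1):NE
t=4: a0@(3,3):NE a1@(3,4):NE a2@(4,3):NE a3@(4,2):NE
t=5: a0@(2,4):NE a1@(2,0):NE a2@(3,4):NE a3@(3,3):NE
t=6: a0@(1,0):NE a1@(1,1):NE a2@(2,0):NE a3@(2,4):NE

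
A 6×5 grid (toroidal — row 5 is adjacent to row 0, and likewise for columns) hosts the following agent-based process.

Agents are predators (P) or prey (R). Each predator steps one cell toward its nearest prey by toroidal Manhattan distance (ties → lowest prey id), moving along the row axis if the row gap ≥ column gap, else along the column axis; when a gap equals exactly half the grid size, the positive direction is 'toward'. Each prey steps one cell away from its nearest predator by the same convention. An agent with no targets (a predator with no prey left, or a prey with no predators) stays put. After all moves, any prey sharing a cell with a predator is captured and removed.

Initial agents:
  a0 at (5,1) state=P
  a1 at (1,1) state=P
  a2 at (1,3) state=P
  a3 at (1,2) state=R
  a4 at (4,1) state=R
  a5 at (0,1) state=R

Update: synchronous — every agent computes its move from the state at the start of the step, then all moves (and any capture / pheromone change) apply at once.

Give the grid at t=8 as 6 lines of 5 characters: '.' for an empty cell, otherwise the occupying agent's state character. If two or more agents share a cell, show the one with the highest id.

t=1: a0@(4,1):P a1@(1,2):P a2@(1,2):P a3@(1,3):R a4@(3,1):R a5@(1,1):R
t=2: a0@(3,1):P a1@(1,3):P a2@(1,3):P a3@(1,4):R a4@(2,1):R a5@(1,0):R
t=3: a0@(2,1):P a1@(1,4):P a2@(1,4):P a3@(1,0):R a4@(1,1):R a5@(1,1):R
t=4: a0@(1,1):P a1@(1,0):P a2@(1,0):P a4@(0,1):R a5@(0,1):R
t=5: a0@(0,1):P a1@(0,0):P a2@(0,0):P a4@(5,1):R a5@(5,1):R
t=6: a0@(5,1):P a1@(5,0):P a2@(5,0):P a4@(4,1):R a5@(4,1):R
t=7: a0@(4,1):P a1@(4,0):P a2@(4,0):P a4@(3,1):R a5@(3,1):R
t=8: a0@(3,1):P a1@(3,0):P a2@(3,0):P a4@(2,1):R a5@(2,1):R

.....
.....
.R...
PP...
.....
.....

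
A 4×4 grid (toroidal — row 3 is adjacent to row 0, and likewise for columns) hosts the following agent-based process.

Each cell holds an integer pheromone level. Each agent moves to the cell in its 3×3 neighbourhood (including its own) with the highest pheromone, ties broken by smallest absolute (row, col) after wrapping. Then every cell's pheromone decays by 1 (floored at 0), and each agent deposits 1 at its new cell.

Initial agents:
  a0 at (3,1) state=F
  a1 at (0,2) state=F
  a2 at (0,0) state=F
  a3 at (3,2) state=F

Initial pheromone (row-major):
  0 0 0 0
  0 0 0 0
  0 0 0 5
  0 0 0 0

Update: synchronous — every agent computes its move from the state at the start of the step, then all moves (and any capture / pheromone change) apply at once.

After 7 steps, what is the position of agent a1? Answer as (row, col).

(0, 0)

t=1: a0@(0,0) a1@(0,1) a2@(0,0) a3@(2,3) | pheromone: 2 1 0 0 / 0 0 0 0 / 0 0 0 5 / 0 0 0 0
t=2: a0@(0,0) a1@(0,0) a2@(0,0) a3@(2,3) | pheromone: 4 0 0 0 / 0 0 0 0 / 0 0 0 5 / 0 0 0 0
t=3: a0@(0,0) a1@(0,0) a2@(0,0) a3@(2,3) | pheromone: 6 0 0 0 / 0 0 0 0 / 0 0 0 5 / 0 0 0 0
t=4: a0@(0,0) a1@(0,0) a2@(0,0) a3@(2,3) | pheromone: 8 0 0 0 / 0 0 0 0 / 0 0 0 5 / 0 0 0 0
t=5: a0@(0,0) a1@(0,0) a2@(0,0) a3@(2,3) | pheromone: 10 0 0 0 / 0 0 0 0 / 0 0 0 5 / 0 0 0 0
t=6: a0@(0,0) a1@(0,0) a2@(0,0) a3@(2,3) | pheromone: 12 0 0 0 / 0 0 0 0 / 0 0 0 5 / 0 0 0 0
t=7: a0@(0,0) a1@(0,0) a2@(0,0) a3@(2,3) | pheromone: 14 0 0 0 / 0 0 0 0 / 0 0 0 5 / 0 0 0 0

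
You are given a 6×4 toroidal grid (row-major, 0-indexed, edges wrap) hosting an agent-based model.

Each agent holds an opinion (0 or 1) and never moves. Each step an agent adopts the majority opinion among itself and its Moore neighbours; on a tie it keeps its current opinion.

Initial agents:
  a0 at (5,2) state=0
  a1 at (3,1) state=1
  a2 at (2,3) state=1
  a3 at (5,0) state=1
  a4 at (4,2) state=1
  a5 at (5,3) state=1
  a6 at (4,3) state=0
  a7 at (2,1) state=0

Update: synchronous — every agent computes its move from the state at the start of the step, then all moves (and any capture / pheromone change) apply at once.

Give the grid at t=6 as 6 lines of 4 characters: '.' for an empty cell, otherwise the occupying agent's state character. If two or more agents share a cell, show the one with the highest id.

t=1: a0@(5,2):0 a1@(3,1):1 a2@(2,3):1 a3@(5,0):1 a4@(4,2):1 a5@(5,3):1 a6@(4,3):1 a7@(2,1):0
t=2: a0@(5,2):1 a1@(3,1):1 a2@(2,3):1 a3@(5,0):1 a4@(4,2):1 a5@(5,3):1 a6@(4,3):1 a7@(2,1):0
t=3: (unchanged — steady state)

....
....
.0.1
.1..
..11
1.11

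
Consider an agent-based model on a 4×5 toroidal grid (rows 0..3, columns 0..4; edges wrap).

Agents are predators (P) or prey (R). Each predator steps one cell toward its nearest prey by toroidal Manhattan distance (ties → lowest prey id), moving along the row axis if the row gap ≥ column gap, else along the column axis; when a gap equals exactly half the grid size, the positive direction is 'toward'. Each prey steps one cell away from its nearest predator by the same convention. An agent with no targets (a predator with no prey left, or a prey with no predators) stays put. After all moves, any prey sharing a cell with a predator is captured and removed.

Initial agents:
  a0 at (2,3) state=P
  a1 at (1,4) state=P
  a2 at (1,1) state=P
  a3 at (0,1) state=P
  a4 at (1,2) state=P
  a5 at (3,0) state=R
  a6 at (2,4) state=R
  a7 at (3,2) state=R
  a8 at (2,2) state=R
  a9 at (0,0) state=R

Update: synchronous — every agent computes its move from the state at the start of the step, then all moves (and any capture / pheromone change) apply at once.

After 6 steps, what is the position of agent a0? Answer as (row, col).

t=1: a0@(2,4):P a1@(2,4):P a2@(2,1):P a3@(0,0):P a4@(2,2):P a5@(2,0):R a6@(2,0):R a7@(0,2):R a9@(0,4):R
t=2: a0@(2,0):P a1@(2,0):P a2@(2,0):P a3@(0,4):P a4@(2,1):P a7@(0,3):R a9@(0,3):R
t=3: a0@(3,0):P a1@(3,0):P a2@(3,0):P a3@(0,3):P a4@(3,1):P a7@(0,2):R a9@(0,2):R
t=4: a0@(3,1):P a1@(3,1):P a2@(3,1):P a3@(0,2):P a4@(0,1):P
t=5: (unchanged — steady state)

(3, 1)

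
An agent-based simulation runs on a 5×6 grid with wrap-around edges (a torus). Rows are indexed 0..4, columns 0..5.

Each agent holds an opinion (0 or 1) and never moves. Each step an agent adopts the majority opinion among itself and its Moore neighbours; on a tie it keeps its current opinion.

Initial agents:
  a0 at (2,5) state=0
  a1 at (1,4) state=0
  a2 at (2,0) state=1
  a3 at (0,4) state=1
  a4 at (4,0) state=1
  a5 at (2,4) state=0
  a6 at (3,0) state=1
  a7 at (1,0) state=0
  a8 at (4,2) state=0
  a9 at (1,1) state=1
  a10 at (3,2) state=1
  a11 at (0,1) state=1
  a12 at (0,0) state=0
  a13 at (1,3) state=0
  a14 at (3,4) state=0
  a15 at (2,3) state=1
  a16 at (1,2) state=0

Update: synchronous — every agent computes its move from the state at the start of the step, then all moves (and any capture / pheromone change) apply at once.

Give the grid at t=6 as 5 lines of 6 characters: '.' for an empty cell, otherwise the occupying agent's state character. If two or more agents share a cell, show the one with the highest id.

11..0.
11000.
1..000
1.1.0.
1.1...

t=1: a0@(2,5):0 a1@(1,4):0 a2@(2,0):1 a3@(0,4):0 a4@(4,0):1 a5@(2,4):0 a6@(3,0):1 a7@(1,0):0 a8@(4,2):1 a9@(1,1):1 a10@(3,2):1 a11@(0,1):0 a12@(0,0):1 a13@(1,3):0 a14@(3,4):0 a15@(2,3):0 a16@(1,2):1
t=2: a0@(2,5):0 a1@(1,4):0 a2@(2,0):1 a3@(0,4):0 a4@(4,0):1 a5@(2,4):0 a6@(3,0):1 a7@(1,0):0 a8@(4,2):1 a9@(1,1):1 a10@(3,2):1 a11@(0,1):1 a12@(0,0):1 a13@(1,3):0 a14@(3,4):0 a15@(2,3):0 a16@(1,2):0
t=3: a0@(2,5):0 a1@(1,4):0 a2@(2,0):1 a3@(0,4):0 a4@(4,0):1 a5@(2,4):0 a6@(3,0):1 a7@(1,0):1 a8@(4,2):1 a9@(1,1):1 a10@(3,2):1 a11@(0,1):1 a12@(0,0):1 a13@(1,3):0 a14@(3,4):0 a15@(2,3):0 a16@(1,2):0
t=4: (unchanged — steady state)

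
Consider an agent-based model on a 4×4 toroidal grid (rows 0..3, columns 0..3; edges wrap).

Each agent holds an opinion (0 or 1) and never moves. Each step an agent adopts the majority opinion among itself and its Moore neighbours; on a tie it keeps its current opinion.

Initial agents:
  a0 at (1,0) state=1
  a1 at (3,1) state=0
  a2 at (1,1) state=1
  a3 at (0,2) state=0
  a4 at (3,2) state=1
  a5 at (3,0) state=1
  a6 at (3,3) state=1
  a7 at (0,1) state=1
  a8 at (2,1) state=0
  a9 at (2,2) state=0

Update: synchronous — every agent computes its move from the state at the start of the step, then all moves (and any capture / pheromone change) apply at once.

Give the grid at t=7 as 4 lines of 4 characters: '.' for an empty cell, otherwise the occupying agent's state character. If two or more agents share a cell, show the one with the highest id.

.11.
11..
.11.
1111

t=1: a0@(1,0):1 a1@(3,1):0 a2@(1,1):1 a3@(0,2):1 a4@(3,2):0 a5@(3,0):1 a6@(3,3):1 a7@(0,1):1 a8@(2,1):1 a9@(2,2):0
t=2: a0@(1,0):1 a1@(3,1):1 a2@(1,1):1 a3@(0,2):1 a4@(3,2):1 a5@(3,0):1 a6@(3,3):1 a7@(0,1):1 a8@(2,1):1 a9@(2,2):0
t=3: a0@(1,0):1 a1@(3,1):1 a2@(1,1):1 a3@(0,2):1 a4@(3,2):1 a5@(3,0):1 a6@(3,3):1 a7@(0,1):1 a8@(2,1):1 a9@(2,2):1
t=4: (unchanged — steady state)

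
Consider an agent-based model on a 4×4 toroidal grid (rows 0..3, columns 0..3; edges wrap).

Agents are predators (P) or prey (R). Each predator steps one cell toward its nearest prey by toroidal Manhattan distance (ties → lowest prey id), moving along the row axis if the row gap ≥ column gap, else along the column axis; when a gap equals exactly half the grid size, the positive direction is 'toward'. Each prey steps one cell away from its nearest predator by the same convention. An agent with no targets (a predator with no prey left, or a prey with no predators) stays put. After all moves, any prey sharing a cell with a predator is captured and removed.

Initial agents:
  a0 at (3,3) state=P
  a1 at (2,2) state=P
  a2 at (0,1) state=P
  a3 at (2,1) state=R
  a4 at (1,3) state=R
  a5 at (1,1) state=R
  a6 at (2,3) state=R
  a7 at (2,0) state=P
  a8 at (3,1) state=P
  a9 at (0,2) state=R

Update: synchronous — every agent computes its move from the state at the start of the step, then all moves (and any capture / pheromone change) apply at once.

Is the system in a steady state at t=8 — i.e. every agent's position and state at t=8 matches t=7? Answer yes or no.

t=1: a0@(2,3):P a1@(2,1):P a2@(1,1):P a3@(2,0):R a4@(0,3):R a6@(1,3):R a7@(2,1):P a8@(2,1):P a9@(0,3):R
t=2: a0@(2,0):P a1@(2,0):P a2@(2,1):P a4@(3,3):R a6@(0,3):R a7@(2,0):P a8@(2,0):P a9@(3,3):R
t=3: a0@(3,0):P a1@(3,0):P a2@(2,2):P a4@(0,3):R a6@(3,3):R a7@(3,0):P a8@(3,0):P a9@(0,3):R
t=4: a0@(3,3):P a1@(3,3):P a2@(3,2):P a4@(1,3):R a7@(3,3):P a8@(3,3):P a9@(1,3):R
t=5: a0@(0,3):P a1@(0,3):P a2@(0,2):P a7@(0,3):P a8@(0,3):P
t=6: (unchanged — steady state)

yes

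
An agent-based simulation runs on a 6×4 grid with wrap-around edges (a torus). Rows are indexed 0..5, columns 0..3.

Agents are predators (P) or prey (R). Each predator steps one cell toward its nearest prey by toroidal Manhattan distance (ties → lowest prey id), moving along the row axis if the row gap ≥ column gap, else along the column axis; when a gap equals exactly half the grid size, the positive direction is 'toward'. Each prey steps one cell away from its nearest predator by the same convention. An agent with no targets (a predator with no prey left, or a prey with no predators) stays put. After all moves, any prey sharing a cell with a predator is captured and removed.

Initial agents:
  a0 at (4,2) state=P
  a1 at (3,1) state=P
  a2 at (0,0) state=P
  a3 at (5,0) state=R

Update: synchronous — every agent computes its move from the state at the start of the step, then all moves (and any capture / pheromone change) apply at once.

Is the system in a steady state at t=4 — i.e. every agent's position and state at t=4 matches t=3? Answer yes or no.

t=1: a0@(4,3):P a1@(4,1):P a2@(5,0):P a3@(4,0):R
t=2: a0@(4,0):P a1@(4,0):P a2@(4,0):P a3@(4,1):R
t=3: a0@(4,1):P a1@(4,1):P a2@(4,1):P a3@(4,2):R
t=4: a0@(4,2):P a1@(4,2):P a2@(4,2):P a3@(4,3):R

no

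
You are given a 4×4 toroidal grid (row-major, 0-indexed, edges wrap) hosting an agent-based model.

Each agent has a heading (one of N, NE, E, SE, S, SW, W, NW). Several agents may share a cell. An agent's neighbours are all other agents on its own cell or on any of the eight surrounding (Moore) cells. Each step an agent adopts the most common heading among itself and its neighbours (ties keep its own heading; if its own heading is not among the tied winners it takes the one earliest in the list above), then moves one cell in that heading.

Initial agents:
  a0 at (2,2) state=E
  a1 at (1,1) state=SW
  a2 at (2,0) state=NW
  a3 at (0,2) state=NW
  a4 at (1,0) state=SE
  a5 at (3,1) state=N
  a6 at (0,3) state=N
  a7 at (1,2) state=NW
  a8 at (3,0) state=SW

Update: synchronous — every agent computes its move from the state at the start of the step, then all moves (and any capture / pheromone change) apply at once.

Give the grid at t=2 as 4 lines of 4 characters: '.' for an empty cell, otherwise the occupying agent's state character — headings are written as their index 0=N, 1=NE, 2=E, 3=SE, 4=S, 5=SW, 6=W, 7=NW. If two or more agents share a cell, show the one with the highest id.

....
7.77
777.
7..7

t=1: a0@(2,3):E a1@(0,0):NW a2@(3,3):SW a3@(3,1):NW a4@(2,1):SE a5@(2,0):NW a6@(3,2):NW a7@(0,1):NW a8@(2,0):N
t=2: a0@(1,2):NW a1@(3,3):NW a2@(2,2):NW a3@(2,0):NW a4@(1,0):NW a5@(1,3):NW a6@(2,1):NW a7@(3,0):NW a8@(1,3):NW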